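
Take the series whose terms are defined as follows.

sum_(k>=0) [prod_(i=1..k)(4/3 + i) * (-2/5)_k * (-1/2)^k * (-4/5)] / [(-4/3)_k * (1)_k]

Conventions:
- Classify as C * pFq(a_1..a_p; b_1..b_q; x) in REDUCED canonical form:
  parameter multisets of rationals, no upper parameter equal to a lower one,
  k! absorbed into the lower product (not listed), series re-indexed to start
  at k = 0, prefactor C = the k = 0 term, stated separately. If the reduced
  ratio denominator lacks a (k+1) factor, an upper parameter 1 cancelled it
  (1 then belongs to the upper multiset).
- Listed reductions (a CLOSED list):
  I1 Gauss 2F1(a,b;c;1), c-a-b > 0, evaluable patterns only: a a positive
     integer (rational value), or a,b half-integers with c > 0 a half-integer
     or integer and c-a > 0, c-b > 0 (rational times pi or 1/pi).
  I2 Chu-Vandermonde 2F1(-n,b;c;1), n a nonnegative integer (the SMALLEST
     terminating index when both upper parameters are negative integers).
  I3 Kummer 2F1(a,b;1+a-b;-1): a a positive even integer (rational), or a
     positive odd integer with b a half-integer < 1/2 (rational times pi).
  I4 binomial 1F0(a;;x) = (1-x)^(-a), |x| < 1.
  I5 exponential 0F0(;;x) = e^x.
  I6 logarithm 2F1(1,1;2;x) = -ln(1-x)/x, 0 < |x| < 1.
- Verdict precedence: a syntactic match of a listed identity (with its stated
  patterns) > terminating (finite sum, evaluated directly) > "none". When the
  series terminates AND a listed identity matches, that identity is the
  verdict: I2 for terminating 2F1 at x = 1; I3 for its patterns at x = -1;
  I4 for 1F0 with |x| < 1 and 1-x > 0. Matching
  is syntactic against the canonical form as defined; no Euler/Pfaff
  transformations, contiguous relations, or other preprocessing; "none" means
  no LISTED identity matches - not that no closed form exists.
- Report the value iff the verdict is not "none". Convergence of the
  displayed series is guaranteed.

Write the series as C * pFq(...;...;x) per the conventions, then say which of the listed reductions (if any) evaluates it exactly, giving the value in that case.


With C = -4/5: the canonical form is 2F1(-2/5, 7/3; -4/3; -1/2). Verdict: none - at argument -1/2 the multisets {-2/5, 7/3} ; {-4/3} match no listed identity.

First insight: t_0 being -4/5, the running product (prefactor -4/5) telescopes to a rising factorial.
Term ratio: r(k) = (-1/2) * (k-2/5) (k+7/3) / [(k-4/3) (k+1)] - rational in k, leading ratio (-1/2); with t_0 = -4/5, classification follows.


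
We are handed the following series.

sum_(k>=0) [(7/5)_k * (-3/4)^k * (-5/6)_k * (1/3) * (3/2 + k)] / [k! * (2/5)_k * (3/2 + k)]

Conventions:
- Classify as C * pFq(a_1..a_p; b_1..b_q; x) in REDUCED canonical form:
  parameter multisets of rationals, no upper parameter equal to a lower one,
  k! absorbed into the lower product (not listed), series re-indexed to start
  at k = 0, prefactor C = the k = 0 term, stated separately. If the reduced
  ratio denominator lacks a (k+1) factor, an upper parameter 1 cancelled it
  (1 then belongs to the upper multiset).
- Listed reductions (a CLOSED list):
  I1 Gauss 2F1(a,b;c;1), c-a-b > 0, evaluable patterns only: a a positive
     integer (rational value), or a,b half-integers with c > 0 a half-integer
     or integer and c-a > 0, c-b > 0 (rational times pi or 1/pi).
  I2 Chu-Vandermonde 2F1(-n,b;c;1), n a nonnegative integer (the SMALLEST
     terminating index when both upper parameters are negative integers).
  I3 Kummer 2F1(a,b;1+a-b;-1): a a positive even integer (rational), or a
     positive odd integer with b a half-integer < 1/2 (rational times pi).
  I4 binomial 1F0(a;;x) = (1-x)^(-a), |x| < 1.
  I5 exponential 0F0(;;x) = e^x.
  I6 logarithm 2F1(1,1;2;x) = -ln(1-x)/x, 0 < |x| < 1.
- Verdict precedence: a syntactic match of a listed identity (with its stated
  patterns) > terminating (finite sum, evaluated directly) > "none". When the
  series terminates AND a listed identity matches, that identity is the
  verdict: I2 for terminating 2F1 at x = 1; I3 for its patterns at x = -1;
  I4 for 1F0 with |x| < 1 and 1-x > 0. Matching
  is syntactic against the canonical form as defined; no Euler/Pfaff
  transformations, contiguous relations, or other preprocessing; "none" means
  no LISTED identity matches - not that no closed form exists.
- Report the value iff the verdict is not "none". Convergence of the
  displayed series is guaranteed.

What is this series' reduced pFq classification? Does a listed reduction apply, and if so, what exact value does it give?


Prefactor 1/3, argument -3/4: 2F1 with upper {-5/6, 7/5} over lower {2/5}. Verdict: no listed reduction: x = -3/4 and upper {-5/6, 7/5} fail every I1-I6 pattern.

First insight: t_0 being 1/3, striking the common factor k + 3/2 reduces the term (prefactor 1/3).
Term ratio: r(k) = (-3/4) * (k-5/6) (k+7/5) / [(k+2/5) (k+1)] - poly over poly, x = (-3/4) from leading terms; C = 1/3 at k = 0.


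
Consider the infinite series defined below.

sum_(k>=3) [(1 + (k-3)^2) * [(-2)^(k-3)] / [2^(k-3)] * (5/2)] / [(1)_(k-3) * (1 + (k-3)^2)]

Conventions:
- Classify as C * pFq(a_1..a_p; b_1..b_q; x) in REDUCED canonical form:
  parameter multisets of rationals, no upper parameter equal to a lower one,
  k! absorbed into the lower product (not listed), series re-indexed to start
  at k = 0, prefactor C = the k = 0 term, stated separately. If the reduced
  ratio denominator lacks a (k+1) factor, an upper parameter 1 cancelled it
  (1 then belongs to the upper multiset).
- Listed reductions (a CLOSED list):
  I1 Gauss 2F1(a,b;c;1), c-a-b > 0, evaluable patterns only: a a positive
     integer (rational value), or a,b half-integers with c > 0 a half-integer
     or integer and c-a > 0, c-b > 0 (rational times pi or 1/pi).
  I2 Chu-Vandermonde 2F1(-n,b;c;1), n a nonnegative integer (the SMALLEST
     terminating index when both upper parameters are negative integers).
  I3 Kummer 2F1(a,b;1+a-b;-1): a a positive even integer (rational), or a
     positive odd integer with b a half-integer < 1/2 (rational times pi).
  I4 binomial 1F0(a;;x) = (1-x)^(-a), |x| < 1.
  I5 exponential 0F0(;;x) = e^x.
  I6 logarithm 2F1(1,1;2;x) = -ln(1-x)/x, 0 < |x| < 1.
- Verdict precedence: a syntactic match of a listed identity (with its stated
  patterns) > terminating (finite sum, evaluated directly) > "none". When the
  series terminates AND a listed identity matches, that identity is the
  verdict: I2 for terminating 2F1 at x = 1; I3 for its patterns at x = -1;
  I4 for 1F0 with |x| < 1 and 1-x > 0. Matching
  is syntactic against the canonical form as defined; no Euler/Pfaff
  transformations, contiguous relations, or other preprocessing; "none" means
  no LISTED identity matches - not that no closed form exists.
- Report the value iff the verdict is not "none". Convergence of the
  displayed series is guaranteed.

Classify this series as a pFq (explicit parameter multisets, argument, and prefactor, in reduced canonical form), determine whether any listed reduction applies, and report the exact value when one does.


This is 5/2 * 0F0(-; -; -1) in reduced canonical form. Verdict: this is the I5 exponential reduction (the 0F0 exponential series at x = -1). Its exact value is (5/2) * e^(-1).

Key step: t_0 = 5/2 here, and (1)_k (prefactor 5/2) is k! itself.
Ratio: r(k) = (-1) * 1 / [(k+1)] - rational in k. x = (-1); t_0 = 5/2; negate the roots.


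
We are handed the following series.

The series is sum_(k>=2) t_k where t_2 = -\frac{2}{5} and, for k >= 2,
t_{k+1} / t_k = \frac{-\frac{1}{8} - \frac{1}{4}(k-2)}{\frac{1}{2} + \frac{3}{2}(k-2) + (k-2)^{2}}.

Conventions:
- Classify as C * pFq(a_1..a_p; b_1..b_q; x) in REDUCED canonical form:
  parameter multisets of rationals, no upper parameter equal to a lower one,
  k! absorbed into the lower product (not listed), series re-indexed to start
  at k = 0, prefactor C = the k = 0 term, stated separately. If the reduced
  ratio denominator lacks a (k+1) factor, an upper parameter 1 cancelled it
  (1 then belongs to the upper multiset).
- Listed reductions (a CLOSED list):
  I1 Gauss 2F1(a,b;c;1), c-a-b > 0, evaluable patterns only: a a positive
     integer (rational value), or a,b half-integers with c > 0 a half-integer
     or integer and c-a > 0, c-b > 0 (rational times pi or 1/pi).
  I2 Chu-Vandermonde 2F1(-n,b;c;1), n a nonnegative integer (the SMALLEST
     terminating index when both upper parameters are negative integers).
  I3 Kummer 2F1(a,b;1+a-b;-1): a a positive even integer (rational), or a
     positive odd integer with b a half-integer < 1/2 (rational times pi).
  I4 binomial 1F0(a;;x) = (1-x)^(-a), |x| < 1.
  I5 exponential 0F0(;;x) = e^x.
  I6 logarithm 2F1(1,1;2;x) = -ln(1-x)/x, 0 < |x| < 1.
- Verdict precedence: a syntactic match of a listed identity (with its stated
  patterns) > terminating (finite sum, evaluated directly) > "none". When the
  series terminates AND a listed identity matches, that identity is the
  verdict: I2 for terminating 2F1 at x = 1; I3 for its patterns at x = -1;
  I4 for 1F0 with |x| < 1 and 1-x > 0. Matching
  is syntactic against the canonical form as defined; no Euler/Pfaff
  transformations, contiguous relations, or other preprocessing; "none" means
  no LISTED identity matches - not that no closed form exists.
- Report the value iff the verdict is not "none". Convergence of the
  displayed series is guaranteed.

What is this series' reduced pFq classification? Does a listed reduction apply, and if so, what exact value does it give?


With C = -\frac{2}{5}: the canonical form is 0F0(-; -; -\frac{1}{4}). Verdict: exponential (I5) matches (the 0F0 exponential series at x = -\frac{1}{4}). Hence: \left(-\frac{2}{5}\right) \cdot e^{-\frac{1}{4}}.

Structural cue: from the first term -\frac{2}{5}: roots of the ratio polynomials (C = -2/5, x = -1/4) are the negated parameters.
Adjacent-term ratio: r(k) = -\frac{1}{4} * 1 / [(k+1)] - rational in k. x = -\frac{1}{4}; t_0 = -\frac{2}{5}; negate the roots.


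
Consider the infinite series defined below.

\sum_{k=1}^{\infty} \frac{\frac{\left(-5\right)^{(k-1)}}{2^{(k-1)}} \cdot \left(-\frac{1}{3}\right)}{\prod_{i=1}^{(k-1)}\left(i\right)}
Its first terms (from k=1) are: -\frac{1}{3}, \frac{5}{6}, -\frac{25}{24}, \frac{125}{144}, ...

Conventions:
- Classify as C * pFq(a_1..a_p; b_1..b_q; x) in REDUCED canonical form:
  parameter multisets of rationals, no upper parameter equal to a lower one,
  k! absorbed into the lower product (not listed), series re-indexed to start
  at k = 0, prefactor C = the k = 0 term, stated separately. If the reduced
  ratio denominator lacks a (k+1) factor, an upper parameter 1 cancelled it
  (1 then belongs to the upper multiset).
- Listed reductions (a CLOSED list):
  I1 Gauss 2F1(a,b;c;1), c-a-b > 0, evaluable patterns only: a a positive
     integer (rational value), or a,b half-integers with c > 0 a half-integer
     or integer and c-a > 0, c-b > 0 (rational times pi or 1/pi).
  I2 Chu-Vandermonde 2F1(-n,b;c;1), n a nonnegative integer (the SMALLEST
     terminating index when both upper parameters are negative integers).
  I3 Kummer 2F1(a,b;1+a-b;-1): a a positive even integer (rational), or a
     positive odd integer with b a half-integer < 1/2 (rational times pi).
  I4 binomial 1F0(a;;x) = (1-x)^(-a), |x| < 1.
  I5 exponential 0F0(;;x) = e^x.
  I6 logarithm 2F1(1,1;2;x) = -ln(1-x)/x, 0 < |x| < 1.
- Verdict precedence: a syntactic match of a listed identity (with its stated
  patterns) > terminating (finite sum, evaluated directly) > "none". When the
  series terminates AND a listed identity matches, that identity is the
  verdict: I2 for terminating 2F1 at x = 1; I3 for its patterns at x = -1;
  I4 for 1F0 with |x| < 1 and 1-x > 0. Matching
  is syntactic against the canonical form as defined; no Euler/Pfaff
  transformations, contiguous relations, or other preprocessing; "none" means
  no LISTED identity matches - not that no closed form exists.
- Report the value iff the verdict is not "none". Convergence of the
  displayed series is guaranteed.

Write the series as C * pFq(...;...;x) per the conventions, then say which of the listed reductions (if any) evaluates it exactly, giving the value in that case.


This is -\frac{1}{3} * 0F0(-; -; -\frac{5}{2}) in reduced canonical form. Verdict: exponential (I5) matches (the 0F0 exponential series at x = -\frac{5}{2}). Hence: \left(-\frac{1}{3}\right) \cdot e^{-\frac{5}{2}}.

Structural cue: from the first term -\frac{1}{3}: the two geometric factors (C = -1/3) combine into one argument.
Consecutive-term ratio: r(k) = -\frac{5}{2} * 1 / [(k+1)] ; factor over Q: parameters, x = -\frac{5}{2}, and C = -\frac{1}{3}.


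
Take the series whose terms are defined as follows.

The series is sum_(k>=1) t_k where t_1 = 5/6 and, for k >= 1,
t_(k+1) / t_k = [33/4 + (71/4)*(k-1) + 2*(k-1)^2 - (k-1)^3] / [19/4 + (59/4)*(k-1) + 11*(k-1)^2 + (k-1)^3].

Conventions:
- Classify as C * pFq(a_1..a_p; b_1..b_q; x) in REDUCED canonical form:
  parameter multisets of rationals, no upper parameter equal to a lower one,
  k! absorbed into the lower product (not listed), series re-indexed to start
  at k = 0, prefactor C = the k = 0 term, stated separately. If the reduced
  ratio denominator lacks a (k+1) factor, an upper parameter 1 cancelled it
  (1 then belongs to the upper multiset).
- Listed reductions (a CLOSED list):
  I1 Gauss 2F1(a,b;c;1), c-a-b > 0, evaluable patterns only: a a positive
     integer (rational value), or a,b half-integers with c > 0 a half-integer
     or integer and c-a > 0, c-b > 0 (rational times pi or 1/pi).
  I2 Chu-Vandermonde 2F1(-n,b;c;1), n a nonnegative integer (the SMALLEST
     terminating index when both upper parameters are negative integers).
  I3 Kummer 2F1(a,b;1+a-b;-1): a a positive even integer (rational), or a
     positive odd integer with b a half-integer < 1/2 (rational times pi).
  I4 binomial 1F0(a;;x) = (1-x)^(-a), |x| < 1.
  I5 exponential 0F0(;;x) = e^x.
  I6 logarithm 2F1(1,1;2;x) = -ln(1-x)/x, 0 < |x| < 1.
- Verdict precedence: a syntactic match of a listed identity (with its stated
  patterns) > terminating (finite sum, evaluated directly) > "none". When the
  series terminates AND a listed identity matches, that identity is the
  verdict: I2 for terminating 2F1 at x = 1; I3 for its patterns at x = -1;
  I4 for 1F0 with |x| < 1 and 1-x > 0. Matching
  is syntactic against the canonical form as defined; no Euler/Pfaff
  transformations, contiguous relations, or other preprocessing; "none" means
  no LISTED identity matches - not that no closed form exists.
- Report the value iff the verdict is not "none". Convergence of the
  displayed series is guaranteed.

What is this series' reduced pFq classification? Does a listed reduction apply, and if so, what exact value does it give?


Canonical form: C = 5/6 times 2F1 with upper {-11/2, 3}, lower {19/2}, x = -1. Verdict: Kummer's theorem (I3) fires (x = -1; c = 19/2 equals 1+a-b for upper {-11/2, 3}: listed pattern). Exact value: (182325/131072) * pi.

Key observation: from the first term 5/6: factor the ratio over Q (prefactor 5/6): negated roots = parameters.
Adjacent-term ratio: r(k) = (-1) * (k-11/2) (k+3) / [(k+19/2) (k+1)] - poly over poly, x = (-1) from leading terms; C = 5/6 at k = 0.


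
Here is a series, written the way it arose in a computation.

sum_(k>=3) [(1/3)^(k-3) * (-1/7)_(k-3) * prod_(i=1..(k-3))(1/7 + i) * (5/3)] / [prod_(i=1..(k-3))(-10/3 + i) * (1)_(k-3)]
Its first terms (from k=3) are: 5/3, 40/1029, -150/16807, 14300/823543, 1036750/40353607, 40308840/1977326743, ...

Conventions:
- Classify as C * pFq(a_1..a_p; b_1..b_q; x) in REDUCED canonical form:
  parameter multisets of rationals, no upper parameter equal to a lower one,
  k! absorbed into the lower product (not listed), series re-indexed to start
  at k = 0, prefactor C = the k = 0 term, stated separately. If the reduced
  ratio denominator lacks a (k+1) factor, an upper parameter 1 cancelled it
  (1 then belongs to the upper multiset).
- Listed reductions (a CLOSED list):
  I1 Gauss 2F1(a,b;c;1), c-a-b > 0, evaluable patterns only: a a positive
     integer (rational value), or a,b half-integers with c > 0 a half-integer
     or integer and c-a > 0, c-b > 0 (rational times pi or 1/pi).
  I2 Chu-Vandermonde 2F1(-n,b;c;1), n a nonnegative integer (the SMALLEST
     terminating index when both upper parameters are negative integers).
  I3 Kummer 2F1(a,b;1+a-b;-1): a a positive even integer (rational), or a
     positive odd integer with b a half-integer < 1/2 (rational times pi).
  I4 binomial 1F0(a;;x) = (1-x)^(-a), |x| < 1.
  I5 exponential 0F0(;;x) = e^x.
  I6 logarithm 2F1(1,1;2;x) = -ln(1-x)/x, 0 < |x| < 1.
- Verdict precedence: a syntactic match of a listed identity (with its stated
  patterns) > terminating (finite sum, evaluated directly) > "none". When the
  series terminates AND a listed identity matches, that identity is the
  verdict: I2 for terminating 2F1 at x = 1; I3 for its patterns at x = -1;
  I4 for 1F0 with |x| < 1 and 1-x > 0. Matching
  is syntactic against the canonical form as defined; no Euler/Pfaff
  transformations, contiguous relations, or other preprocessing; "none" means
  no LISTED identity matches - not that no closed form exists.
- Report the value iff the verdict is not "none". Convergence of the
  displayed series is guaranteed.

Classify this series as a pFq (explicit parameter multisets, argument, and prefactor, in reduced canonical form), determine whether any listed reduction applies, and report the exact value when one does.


Structural cue: from the first term 5/3: (1)_k (prefactor 5/3) is k! itself.
Consecutive-term ratio: r(k) = (1/3) * (k-1/7) (k+8/7) / [(k-7/3) (k+1)] - poly over poly, x = (1/3) from leading terms; C = 5/3 at k = 0.

Prefactor 5/3, argument 1/3: 2F1 with upper {-1/7, 8/7} over lower {-7/3}. Verdict: none - at argument 1/3 the multisets {-1/7, 8/7} ; {-7/3} match no listed identity.


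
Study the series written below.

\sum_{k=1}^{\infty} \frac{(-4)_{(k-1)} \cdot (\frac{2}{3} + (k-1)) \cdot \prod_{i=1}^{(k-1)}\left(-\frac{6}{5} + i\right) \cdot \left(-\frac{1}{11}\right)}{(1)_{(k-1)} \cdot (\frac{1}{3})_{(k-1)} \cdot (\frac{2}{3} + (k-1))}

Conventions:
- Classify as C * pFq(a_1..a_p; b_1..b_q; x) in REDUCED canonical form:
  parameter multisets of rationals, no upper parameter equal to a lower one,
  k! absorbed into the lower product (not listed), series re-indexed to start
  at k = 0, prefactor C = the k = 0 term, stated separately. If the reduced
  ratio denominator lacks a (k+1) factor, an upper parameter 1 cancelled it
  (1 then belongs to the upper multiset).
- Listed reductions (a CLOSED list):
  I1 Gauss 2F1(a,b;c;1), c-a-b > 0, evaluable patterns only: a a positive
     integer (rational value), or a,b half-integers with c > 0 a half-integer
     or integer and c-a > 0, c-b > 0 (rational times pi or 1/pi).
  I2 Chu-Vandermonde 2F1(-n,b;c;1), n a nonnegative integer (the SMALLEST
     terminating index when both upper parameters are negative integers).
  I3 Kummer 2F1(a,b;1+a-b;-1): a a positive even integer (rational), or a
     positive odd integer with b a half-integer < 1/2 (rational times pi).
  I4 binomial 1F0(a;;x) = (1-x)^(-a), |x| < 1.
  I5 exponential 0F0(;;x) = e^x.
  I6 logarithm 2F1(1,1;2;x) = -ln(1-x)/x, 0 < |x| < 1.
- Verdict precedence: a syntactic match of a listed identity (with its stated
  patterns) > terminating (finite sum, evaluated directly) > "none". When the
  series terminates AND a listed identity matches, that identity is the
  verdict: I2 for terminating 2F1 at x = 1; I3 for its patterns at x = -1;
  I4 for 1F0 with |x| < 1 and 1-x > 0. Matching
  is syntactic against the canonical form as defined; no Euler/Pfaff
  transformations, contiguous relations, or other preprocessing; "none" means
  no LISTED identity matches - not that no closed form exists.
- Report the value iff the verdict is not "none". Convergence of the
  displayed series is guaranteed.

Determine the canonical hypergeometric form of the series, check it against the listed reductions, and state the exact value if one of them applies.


With C = -\frac{1}{11}: the canonical form is 2F1(-4, -\frac{1}{5}; \frac{1}{3}; 1). Verdict: the Chu-Vandermonde identity I2 fires (terminating 2F1 at x = 1 with n = 4, b = -1/5, c = \frac{1}{3}). Its exact value is -\frac{46322}{240625}.

The tell: with t_0 = -\frac{1}{11}, (1)_k (prefactor -1/11) is k! itself.
Adjacent-term ratio: r(k) = 1 * (k-4) (k-\frac{1}{5}) / [(k+\frac{1}{3}) (k+1)] - rational in k, leading ratio 1; with t_0 = -\frac{1}{11}, classification follows.


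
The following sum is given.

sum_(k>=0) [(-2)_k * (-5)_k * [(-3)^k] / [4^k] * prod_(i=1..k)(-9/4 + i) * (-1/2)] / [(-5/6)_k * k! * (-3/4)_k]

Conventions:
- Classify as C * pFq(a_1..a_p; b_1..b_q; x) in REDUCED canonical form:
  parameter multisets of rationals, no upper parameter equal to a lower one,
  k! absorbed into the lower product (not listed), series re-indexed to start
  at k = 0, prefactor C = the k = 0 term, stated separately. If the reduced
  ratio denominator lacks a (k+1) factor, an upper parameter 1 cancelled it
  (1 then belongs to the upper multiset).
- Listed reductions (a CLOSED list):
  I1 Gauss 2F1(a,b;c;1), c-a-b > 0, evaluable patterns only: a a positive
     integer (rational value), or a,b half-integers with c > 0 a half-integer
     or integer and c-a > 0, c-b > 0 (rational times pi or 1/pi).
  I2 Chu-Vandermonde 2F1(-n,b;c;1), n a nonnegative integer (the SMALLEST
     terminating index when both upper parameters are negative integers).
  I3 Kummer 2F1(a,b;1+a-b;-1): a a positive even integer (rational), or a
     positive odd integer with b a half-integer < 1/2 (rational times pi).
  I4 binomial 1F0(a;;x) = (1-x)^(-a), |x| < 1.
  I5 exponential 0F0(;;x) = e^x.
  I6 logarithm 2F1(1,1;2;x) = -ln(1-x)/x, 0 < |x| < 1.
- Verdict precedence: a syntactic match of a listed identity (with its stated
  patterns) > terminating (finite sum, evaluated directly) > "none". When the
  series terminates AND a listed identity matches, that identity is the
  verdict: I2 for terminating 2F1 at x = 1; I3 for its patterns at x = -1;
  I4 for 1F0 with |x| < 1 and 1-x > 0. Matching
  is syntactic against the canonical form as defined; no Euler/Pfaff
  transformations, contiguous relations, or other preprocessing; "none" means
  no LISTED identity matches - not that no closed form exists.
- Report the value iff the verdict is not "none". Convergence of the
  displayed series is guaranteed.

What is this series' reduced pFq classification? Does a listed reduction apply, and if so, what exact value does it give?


Canonical form: C = -1/2 times 3F2 with upper {-5, -2, -5/4}, lower {-5/6, -3/4}, x = -3/4. Verdict: terminating - the sum ends at index 2 because -2 is a negative integer; exact evaluation follows. Exact value: -151/2.

Key observation: from the first term -1/2: the two geometric factors (prefactor -1/2) combine into one argument.
Consecutive-term ratio: r(k) = (-3/4) * (k-5) (k-2) (k-5/4) / [(k-5/6) (k-3/4) (k+1)] - rational in k. x = (-3/4); t_0 = -1/2; negate the roots.


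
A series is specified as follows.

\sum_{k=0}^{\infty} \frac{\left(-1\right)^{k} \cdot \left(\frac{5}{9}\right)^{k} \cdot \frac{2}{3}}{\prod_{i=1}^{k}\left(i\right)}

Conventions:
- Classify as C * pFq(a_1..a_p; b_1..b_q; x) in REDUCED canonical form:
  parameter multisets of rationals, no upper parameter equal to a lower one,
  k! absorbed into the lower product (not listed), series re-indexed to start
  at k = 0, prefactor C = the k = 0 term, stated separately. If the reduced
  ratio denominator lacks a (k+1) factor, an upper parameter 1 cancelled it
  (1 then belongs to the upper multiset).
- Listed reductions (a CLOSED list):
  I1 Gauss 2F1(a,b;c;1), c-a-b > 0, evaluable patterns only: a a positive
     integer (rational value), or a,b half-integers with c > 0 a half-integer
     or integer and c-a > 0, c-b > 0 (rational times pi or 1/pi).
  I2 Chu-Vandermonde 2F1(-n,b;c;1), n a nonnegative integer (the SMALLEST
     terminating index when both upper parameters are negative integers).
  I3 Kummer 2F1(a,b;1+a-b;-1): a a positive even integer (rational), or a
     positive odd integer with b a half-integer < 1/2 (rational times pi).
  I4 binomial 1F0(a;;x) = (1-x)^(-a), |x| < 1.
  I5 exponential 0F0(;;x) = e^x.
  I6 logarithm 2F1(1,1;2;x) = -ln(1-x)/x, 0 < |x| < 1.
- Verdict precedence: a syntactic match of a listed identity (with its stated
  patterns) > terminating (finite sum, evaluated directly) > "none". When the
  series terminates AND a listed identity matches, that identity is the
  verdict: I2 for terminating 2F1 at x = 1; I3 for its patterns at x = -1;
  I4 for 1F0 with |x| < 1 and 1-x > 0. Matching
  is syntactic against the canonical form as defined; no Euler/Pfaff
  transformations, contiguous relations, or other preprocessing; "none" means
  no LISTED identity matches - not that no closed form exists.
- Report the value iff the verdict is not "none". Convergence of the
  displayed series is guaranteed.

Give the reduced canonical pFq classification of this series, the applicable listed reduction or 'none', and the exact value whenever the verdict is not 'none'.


Key step: x = -\frac{5}{9} and the product of the first k integers (C = 2/3, x = -5/9) is k!.
Term ratio: r(k) = -\frac{5}{9} * 1 / [(k+1)] - rational; roots negated = parameters, x = -\frac{5}{9}, C = \frac{2}{3}.

At argument -\frac{5}{9}: a 0F0 with upper {-}, lower {-}, scaled by C = \frac{2}{3}. Verdict: this is the I5 exponential reduction (the 0F0 exponential series at x = -\frac{5}{9}). Sum: \frac{2}{3} \cdot e^{-\frac{5}{9}}.


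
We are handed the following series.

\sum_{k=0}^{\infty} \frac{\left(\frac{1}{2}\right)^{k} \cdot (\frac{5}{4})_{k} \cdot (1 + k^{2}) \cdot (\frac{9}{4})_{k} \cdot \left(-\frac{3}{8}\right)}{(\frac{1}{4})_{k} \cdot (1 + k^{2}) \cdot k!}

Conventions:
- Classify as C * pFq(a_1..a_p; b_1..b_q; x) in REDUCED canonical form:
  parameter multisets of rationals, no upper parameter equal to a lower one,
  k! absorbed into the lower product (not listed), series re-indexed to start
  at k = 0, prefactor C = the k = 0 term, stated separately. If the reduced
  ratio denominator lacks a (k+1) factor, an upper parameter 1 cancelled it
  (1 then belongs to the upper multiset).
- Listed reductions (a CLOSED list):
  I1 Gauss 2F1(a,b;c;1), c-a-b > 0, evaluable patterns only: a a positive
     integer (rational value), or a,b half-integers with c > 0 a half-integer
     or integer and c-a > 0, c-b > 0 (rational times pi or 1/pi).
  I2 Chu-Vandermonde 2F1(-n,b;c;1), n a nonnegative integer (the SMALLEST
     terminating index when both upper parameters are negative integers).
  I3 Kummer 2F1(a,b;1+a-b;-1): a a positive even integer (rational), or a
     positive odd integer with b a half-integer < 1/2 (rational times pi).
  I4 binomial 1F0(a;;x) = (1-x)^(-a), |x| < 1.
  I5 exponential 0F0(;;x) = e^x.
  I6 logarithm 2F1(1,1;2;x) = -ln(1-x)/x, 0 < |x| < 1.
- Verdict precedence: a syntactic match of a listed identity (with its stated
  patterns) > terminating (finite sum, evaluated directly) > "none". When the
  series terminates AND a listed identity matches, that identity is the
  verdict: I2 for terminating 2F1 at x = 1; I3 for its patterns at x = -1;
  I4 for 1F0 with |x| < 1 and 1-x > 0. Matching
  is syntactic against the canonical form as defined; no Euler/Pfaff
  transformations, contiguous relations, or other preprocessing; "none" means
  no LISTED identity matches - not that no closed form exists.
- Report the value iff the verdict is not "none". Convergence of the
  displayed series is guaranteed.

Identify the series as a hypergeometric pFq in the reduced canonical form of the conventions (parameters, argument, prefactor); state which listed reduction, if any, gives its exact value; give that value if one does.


At argument \frac{1}{2}: a 2F1 with upper {\frac{5}{4}, \frac{9}{4}}, lower {\frac{1}{4}}, scaled by C = -\frac{3}{8}. Verdict: none - this 2F1 at x = \frac{1}{2} matches no listed pattern, and upper {\frac{5}{4}, \frac{9}{4}} holds no stopper.

First insight: t_0 = -\frac{3}{8} here, and the factor k^2 + 1 cancels (top and bottom), leaving prefactor -3/8.
Step ratio: r(k) = \frac{1}{2} * (k+\frac{5}{4}) (k+\frac{9}{4}) / [(k+\frac{1}{4}) (k+1)] - rational in k. x = \frac{1}{2}; t_0 = -\frac{3}{8}; negate the roots.


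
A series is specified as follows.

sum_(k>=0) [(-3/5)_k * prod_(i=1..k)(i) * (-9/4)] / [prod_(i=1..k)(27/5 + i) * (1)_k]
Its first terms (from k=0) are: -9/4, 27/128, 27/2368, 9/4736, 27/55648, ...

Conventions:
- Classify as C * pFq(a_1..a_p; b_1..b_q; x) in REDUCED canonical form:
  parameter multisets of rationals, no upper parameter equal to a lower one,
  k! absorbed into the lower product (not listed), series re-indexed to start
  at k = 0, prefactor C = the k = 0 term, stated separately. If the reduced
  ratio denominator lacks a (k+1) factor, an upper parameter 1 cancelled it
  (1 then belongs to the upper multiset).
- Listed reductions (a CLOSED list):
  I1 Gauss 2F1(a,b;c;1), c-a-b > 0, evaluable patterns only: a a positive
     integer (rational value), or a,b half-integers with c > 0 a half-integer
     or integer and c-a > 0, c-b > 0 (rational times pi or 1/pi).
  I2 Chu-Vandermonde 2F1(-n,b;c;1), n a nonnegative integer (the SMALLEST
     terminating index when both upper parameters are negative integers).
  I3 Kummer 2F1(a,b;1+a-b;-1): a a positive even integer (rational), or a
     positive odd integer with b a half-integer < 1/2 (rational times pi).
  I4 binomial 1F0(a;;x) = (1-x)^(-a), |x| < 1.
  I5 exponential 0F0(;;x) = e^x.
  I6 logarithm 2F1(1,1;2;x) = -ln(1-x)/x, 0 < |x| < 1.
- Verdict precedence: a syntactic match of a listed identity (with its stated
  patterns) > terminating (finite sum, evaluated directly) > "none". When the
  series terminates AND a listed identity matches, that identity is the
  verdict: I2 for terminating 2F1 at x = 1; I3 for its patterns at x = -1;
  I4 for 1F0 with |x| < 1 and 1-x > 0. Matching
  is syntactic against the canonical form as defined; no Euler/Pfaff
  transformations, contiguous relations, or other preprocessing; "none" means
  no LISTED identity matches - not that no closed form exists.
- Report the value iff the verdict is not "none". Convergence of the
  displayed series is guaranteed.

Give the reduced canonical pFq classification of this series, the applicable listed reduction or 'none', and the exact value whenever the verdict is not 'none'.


Structural cue: from the first term -9/4: (1)_k (prefactor -9/4) is k! itself.
Term ratio: r(k) = 1 * (k-3/5) (k+1) / [(k+32/5) (k+1)] - rational in k. x = 1; t_0 = -9/4; negate the roots.

Prefactor -9/4, argument 1: 2F1 with upper {-3/5, 1} over lower {32/5}. Verdict at x = 1: the Gauss summation I1 matches (x = 1: the Gamma ratio telescopes since c-a-b = 6 > 0 and a = 1 in Z>0). Value: -81/40.


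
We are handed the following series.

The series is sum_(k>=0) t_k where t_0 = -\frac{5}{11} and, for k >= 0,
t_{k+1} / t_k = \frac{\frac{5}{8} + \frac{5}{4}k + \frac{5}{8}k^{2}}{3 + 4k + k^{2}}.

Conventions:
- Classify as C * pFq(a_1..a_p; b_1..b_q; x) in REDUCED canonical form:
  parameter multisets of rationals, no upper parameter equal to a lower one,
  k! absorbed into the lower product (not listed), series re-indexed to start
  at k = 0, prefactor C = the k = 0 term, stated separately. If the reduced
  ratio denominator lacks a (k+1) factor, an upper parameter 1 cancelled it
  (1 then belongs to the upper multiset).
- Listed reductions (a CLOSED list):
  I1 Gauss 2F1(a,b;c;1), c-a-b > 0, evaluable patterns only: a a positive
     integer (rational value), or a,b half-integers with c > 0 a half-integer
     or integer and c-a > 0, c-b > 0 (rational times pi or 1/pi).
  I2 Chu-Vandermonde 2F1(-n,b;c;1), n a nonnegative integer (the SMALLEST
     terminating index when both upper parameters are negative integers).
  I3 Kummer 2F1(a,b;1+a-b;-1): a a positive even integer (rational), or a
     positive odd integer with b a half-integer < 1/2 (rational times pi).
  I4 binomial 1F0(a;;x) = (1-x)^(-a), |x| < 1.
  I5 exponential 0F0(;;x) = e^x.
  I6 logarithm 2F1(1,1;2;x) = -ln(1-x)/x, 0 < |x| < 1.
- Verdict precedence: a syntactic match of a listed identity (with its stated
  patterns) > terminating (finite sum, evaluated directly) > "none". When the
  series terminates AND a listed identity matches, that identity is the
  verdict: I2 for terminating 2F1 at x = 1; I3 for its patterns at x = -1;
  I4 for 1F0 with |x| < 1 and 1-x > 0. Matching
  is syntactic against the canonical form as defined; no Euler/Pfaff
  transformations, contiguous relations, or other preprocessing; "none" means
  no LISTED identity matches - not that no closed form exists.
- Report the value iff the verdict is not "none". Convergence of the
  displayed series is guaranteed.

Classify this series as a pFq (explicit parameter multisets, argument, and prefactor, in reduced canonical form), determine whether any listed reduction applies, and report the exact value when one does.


Classification (C = -\frac{5}{11}): 2F1 with upper {1, 1}, lower {3}, argument x = \frac{5}{8}. Verdict: none - this 2F1 at x = \frac{5}{8} matches no listed pattern, and upper {1, 1} holds no stopper.

Key observation: with t_0 = -\frac{5}{11}, roots of the ratio polynomials (C = -5/11, x = 5/8) are the negated parameters.
Step ratio: r(k) = \frac{5}{8} * (k+1) (k+1) / [(k+3) (k+1)] - rational; roots negated = parameters, x = \frac{5}{8}, C = -\frac{5}{11}.


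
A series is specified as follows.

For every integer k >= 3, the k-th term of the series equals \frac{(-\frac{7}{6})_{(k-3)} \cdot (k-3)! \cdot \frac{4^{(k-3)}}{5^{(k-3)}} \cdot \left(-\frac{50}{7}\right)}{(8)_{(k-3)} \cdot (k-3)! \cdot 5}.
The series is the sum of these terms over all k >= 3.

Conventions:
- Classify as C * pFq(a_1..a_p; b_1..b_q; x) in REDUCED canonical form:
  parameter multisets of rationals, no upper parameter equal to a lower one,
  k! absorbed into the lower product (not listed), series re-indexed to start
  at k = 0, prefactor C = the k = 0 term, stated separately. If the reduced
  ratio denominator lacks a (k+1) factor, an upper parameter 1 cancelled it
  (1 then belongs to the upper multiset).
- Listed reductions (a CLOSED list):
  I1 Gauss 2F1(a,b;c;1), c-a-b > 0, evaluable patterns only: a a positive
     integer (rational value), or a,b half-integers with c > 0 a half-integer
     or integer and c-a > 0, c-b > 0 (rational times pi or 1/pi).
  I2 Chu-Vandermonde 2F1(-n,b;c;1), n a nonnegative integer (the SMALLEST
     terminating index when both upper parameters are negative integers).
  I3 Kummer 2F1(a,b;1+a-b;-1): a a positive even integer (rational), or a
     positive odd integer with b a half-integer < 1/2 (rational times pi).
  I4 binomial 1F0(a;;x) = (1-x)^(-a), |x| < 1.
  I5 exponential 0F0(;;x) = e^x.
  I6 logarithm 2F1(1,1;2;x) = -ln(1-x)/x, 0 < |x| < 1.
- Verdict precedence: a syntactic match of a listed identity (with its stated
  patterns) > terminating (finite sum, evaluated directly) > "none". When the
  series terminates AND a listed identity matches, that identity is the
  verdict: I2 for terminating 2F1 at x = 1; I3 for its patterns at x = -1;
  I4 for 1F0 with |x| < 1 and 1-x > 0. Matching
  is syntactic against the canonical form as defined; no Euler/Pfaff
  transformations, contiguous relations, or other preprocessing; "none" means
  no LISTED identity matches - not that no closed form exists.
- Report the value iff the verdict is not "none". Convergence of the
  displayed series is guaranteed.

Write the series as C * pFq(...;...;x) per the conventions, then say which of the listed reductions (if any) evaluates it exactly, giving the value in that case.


First insight: t_0 = -\frac{10}{7} here, and the two geometric factors (C = -10/7, x = 4/5) combine into one argument.
Consecutive-term ratio: r(k) = \frac{4}{5} * (k-\frac{7}{6}) (k+1) / [(k+8) (k+1)] - rational in k, leading ratio \frac{4}{5}; with t_0 = -\frac{10}{7}, classification follows.

x = \frac{4}{5} here; the reduced form reads 2F1, upper {-\frac{7}{6}, 1}, lower {8}, C = -\frac{10}{7}. Verdict: none. Every listed pattern misses the 2F1 form at \frac{4}{5}, upper {-\frac{7}{6}, 1}.


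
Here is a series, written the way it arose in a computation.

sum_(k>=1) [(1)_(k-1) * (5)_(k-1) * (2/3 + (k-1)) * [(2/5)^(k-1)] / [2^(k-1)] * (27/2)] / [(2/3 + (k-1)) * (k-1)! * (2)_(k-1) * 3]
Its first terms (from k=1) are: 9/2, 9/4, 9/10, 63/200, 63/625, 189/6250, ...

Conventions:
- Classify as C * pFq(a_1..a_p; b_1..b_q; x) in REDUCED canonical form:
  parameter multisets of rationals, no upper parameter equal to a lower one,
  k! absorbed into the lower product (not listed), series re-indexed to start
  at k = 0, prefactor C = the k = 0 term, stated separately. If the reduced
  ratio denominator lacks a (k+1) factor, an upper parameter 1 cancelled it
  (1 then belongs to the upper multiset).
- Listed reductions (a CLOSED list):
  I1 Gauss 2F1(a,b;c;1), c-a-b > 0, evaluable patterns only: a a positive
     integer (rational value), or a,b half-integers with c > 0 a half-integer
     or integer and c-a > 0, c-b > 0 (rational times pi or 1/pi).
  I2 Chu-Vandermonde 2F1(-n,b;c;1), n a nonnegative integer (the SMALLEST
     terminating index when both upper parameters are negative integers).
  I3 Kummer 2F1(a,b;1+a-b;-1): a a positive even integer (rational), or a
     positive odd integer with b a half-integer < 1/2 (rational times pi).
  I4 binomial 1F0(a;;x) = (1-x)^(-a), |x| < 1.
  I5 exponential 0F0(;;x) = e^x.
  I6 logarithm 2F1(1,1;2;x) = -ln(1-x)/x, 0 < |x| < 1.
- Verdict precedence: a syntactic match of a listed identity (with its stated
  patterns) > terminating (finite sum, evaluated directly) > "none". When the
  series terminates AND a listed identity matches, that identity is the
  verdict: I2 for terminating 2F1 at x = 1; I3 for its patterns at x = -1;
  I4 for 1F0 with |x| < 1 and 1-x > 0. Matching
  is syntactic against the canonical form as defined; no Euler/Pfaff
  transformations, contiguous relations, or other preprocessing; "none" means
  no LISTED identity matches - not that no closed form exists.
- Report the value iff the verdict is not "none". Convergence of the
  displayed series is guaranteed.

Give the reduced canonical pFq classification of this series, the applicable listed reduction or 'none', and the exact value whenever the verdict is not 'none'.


With C = 9/2: the canonical form is 2F1(1, 5; 2; 1/5). Verdict: none here - no I1-I6 shape fits x = 1/5 with lower {2}.

Key step: from the first term 9/2: the two k-th powers (C = 9/2) combine into one argument.
Adjacent-term ratio: r(k) = (1/5) * (k+1) (k+5) / [(k+2) (k+1)] - rational; roots negated = parameters, x = (1/5), C = 9/2.


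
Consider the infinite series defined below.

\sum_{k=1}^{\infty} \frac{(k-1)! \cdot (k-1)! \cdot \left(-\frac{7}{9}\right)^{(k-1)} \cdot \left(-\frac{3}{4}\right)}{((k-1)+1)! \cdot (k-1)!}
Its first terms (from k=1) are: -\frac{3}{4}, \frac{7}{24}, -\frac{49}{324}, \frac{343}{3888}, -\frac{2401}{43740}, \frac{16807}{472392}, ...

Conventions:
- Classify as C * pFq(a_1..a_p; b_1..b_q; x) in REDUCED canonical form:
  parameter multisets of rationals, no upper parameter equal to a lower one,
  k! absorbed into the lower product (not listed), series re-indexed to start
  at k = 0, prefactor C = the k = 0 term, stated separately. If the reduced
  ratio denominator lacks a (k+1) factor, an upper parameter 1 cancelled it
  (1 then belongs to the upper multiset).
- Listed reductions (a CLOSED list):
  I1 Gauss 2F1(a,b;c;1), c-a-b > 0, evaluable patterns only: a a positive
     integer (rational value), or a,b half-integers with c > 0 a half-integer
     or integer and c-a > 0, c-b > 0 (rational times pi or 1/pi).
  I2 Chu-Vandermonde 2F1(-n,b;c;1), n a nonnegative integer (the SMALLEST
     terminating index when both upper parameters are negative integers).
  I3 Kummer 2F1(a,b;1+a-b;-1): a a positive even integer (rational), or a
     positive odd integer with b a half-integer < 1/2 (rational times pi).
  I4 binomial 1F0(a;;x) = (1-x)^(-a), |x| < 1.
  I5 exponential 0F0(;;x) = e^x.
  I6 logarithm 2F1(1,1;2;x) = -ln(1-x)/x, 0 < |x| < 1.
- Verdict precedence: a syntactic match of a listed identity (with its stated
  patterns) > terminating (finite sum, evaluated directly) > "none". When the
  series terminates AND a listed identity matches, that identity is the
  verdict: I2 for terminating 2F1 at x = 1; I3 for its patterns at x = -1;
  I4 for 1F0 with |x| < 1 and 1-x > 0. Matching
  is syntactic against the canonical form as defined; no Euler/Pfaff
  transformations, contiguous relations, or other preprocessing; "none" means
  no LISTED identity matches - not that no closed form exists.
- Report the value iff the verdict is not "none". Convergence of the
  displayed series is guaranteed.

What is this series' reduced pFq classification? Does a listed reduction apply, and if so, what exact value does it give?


Classification (C = -\frac{3}{4}): 2F1 with upper {1, 1}, lower {2}, argument x = -\frac{7}{9}. Verdict (x = -\frac{7}{9}): the I6 logarithm reduction applies (the logarithm: parameters (1,1;2), x = -\frac{7}{9}). Its exact value is \left(-\frac{27}{28}\right) \cdot \ln\left(\frac{16}{9}\right).

Key step: x = -\frac{7}{9} and the factorial ratio (prefactor -3/4) (k+a-1)!/(a-1)! is a rising factorial (a)_k.
Adjacent-term ratio: r(k) = -\frac{7}{9} * (k+1) (k+1) / [(k+2) (k+1)] - poly over poly, x = -\frac{7}{9} from leading terms; C = -\frac{3}{4} at k = 0.
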